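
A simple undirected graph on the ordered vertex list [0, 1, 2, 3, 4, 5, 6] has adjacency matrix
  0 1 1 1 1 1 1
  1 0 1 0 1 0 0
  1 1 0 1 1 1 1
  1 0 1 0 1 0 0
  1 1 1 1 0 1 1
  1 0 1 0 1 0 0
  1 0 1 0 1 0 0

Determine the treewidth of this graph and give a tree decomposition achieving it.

Treewidth 3.
Bags: B1 = {0, 1, 2, 4}  B2 = {0, 2, 3, 4}  B3 = {0, 2, 4, 6}  B4 = {0, 2, 4, 5}
Tree: B1–B2, B1–B3, B3–B4

Every bag has size at most 4, so the width is 4 − 1 = 3 and tw(G) ≤ 3. For the lower bound, the 4 vertices {0, 1, 2, 4} are pairwise adjacent, and any tree decomposition puts a clique entirely inside one bag — forcing width ≥ 3. Combining the bounds, tw(G) = 3.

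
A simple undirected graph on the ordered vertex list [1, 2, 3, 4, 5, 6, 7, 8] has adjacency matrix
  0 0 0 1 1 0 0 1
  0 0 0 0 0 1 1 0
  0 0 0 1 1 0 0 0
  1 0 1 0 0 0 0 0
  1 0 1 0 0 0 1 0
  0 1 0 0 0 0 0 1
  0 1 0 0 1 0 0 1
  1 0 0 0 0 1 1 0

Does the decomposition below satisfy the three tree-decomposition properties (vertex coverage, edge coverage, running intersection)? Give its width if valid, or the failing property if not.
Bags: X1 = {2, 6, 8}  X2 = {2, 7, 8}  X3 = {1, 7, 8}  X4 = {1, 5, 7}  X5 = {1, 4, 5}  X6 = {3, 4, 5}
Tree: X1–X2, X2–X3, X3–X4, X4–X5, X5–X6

Yes; width 2.

Checking the three conditions: (i) the bags cover all of {1, 2, 3, 4, 5, 6, 7, 8}; (ii) for each edge, some bag contains both endpoints; (iii) the bags containing any fixed vertex form a subtree. All hold, so the decomposition is valid with width 3 − 1 = 2.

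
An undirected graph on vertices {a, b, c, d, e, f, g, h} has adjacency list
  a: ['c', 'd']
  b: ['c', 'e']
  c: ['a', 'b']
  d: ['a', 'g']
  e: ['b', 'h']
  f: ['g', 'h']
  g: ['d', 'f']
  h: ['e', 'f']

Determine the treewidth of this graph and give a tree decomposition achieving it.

Treewidth 2.
One optimal decomposition is:
Bags: B1 = {a, d, g}  B2 = {a, c, g}  B3 = {b, c, g}  B4 = {b, e, g}  B5 = {e, g, h}  B6 = {f, g, h}
Tree: B1–B2, B2–B3, B3–B4, B4–B5, B5–B6

Every bag has size at most 3, so the width is 3 − 1 = 2 and tw(G) ≤ 2. Since g–d–a–c–b–e–h–f–g is a cycle in G, G is not acyclic. Forests are exactly the graphs of treewidth ≤ 1, so tw(G) ≥ 2. Combining the bounds, tw(G) = 2.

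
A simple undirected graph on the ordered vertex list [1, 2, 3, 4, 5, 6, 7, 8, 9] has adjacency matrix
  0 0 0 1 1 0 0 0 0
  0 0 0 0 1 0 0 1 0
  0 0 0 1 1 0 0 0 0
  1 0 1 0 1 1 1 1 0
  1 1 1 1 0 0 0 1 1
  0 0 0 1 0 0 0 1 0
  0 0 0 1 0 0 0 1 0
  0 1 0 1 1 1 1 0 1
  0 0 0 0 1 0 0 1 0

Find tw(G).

2

A width-2 tree decomposition is:
Bags: B1 = {4, 5, 8}  B2 = {4, 6, 8}  B3 = {2, 5, 8}  B4 = {5, 8, 9}  B5 = {4, 7, 8}  B6 = {3, 4, 5}  B7 = {1, 4, 5}
Tree: B1–B2, B1–B3, B3–B4, B1–B5, B1–B6, B1–B7
The largest bag has 3 vertices, giving width 2; this decomposition certifies tw(G) ≤ 2. For the lower bound, the 3 vertices {5, 8, 9} are pairwise adjacent, and any tree decomposition puts a clique entirely inside one bag — forcing width ≥ 2. The upper and lower bounds meet at 2, so that is the treewidth.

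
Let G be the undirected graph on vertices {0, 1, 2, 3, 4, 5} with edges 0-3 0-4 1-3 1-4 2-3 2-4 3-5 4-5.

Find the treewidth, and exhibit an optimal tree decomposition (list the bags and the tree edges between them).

The largest bag has 3 vertices, giving width 2; this decomposition certifies tw(G) ≤ 2. For the lower bound, G contains the cycle 3–1–4–5–3, so G is not a forest; only forests have treewidth ≤ 1, hence tw(G) ≥ 2. Therefore the treewidth is 2.

Treewidth 2.
Bags: B1 = {1, 3, 4}  B2 = {3, 4, 5}  B3 = {0, 3, 4}  B4 = {2, 3, 4}
Tree: B1–B2, B2–B3, B3–B4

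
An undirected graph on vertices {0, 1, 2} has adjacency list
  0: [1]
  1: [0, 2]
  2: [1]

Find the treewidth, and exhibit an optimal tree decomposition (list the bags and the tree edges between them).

Treewidth 1.
One such decomposition:
Bags: B1 = {0, 1}  B2 = {1, 2}
Tree: B1–B2

Every bag has size at most 2, so the width is 2 − 1 = 1 and tw(G) ≤ 1. Any graph with an edge has treewidth ≥ 1, and G has the edge 0–1. Therefore the treewidth is 1.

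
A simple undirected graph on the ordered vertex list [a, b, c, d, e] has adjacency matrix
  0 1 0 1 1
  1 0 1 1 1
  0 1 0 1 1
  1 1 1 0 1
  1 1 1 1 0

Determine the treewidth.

3

A width-3 tree decomposition is:
Bags: B1 = {b, c, d, e}  B2 = {a, b, d, e}
Tree: B1–B2
Each bag holds 4 vertices, so the decomposition has width 3, which upper-bounds the treewidth. Conversely, {b, c, d, e} is a clique of size 4, and the vertices of any clique must share a bag in every tree decomposition; so some bag has ≥ 4 vertices and tw(G) ≥ 3. The upper and lower bounds meet at 3, so that is the treewidth.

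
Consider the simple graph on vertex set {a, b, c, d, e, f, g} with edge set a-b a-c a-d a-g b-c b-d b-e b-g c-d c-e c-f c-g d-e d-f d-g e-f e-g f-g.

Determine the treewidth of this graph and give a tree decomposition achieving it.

Each bag holds 5 vertices, so the decomposition has width 4, which upper-bounds the treewidth. Conversely, {c, d, e, f, g} is a clique of size 5, and the vertices of any clique must share a bag in every tree decomposition; so some bag has ≥ 5 vertices and tw(G) ≥ 4. Combining the bounds, tw(G) = 4.

Treewidth 4.
Bags: B1 = {b, c, d, e, g}  B2 = {c, d, e, f, g}  B3 = {a, b, c, d, g}
Tree: B1–B2, B1–B3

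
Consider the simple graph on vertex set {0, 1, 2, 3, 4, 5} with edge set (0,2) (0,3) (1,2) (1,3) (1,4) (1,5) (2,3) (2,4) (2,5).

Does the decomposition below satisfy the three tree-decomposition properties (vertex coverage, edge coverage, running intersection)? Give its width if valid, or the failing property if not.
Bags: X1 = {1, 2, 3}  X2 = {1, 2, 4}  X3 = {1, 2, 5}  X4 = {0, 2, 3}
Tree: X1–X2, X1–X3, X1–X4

Vertex coverage: the bags together contain {0, 1, 2, 3, 4, 5}, the full vertex set. Edge coverage: each edge of G has both endpoints in at least one bag. Running intersection: for every vertex, the bags containing it form a connected subtree. All three properties hold, so this is a valid tree decomposition of width max|bag| − 1 = 2, and hence tw(G) ≤ 2.

Yes; width 2.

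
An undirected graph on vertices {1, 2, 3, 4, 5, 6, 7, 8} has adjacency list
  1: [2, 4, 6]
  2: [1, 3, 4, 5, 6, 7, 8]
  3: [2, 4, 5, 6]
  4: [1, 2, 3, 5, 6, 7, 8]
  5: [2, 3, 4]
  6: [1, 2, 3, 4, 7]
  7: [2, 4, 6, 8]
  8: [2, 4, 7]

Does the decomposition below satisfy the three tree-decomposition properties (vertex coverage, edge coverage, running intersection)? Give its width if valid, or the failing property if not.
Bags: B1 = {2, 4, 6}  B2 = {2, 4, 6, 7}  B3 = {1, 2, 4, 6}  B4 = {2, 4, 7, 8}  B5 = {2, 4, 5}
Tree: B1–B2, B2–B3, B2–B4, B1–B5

No — vertex 3 appears in no bag.

A tree decomposition must satisfy three properties: every vertex lies in some bag; for every edge, both endpoints lie together in some bag; and for every vertex, the bags containing it form a connected subtree. Here vertex 3 appears in no bag, so the decomposition is invalid.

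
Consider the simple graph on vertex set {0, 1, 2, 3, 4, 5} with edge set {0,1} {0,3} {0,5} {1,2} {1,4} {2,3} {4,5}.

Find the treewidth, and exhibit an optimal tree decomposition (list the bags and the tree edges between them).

Each bag holds 3 vertices, so the decomposition has width 2, which upper-bounds the treewidth. For the lower bound, G contains the cycle 5–4–1–0–5, so G is not a forest; only forests have treewidth ≤ 1, hence tw(G) ≥ 2. The upper and lower bounds meet at 2, so that is the treewidth.

Treewidth 2.
One such decomposition:
Bags: B1 = {0, 4, 5}  B2 = {0, 1, 4}  B3 = {0, 1, 3}  B4 = {1, 2, 3}
Tree: B1–B2, B2–B3, B3–B4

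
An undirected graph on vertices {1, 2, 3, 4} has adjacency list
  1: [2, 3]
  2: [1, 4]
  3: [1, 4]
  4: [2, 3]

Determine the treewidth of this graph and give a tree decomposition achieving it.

Treewidth 2.
One optimal decomposition is:
Bags: B1 = {1, 3, 4}  B2 = {1, 2, 4}
Tree: B1–B2

Every bag has size at most 3, so the width is 3 − 1 = 2 and tw(G) ≤ 2. Since 4–3–1–2–4 is a cycle in G, G is not acyclic. Forests are exactly the graphs of treewidth ≤ 1, so tw(G) ≥ 2. Therefore the treewidth is 2.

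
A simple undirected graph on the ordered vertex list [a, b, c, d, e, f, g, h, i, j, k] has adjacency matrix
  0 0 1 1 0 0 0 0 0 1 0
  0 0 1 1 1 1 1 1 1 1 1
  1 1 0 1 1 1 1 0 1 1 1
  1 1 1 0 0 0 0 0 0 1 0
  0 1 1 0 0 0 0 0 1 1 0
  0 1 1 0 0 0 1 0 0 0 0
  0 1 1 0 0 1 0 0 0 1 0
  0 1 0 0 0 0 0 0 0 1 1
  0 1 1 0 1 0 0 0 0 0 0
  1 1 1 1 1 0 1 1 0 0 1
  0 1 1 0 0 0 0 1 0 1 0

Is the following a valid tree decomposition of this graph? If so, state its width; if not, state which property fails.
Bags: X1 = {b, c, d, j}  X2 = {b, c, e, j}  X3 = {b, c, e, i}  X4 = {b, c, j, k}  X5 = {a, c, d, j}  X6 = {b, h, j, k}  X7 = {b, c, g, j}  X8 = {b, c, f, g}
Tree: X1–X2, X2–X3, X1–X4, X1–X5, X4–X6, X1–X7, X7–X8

Vertex coverage: the bags together contain {a, b, c, d, e, f, g, h, i, j, k}, the full vertex set. Edge coverage: each edge of G has both endpoints in at least one bag. Running intersection: for every vertex, the bags containing it form a connected subtree. All three properties hold, so this is a valid tree decomposition of width max|bag| − 1 = 3, and hence tw(G) ≤ 3.

Yes; width 3.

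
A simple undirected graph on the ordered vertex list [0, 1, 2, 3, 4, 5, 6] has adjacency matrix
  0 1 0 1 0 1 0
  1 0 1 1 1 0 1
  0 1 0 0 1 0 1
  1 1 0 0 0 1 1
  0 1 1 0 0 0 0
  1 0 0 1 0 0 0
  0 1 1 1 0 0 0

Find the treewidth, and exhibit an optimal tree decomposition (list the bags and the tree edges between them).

The largest bag has 3 vertices, giving width 2; this decomposition certifies tw(G) ≤ 2. On the other hand G contains the 3-clique {0, 1, 3}. A clique must lie in a single bag of any decomposition, so no decomposition can have width below 2. Combining the bounds, tw(G) = 2.

Treewidth 2.
Bags: B1 = {1, 2, 4}  B2 = {1, 2, 6}  B3 = {1, 3, 6}  B4 = {0, 1, 3}  B5 = {0, 3, 5}
Tree: B1–B2, B2–B3, B3–B4, B4–B5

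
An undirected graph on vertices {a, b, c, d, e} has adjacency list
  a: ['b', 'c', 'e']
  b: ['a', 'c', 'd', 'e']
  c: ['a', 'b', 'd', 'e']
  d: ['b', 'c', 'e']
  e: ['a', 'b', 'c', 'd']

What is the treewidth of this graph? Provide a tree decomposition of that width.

Every bag has size at most 4, so the width is 4 − 1 = 3 and tw(G) ≤ 3. On the other hand G contains the 4-clique {b, c, d, e}. A clique must lie in a single bag of any decomposition, so no decomposition can have width below 3. Therefore the treewidth is 3.

Treewidth 3.
One such decomposition:
Bags: B1 = {a, b, c, e}  B2 = {b, c, d, e}
Tree: B1–B2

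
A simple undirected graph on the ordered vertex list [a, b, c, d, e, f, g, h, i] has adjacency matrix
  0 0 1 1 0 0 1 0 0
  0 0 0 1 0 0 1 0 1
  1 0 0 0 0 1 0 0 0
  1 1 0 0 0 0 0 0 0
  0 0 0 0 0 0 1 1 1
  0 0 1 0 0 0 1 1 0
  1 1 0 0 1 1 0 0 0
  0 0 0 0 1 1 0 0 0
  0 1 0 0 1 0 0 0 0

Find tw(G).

A width-3 tree decomposition is:
Bags: B1 = {a, c, f, h}  B2 = {a, f, g, h}  B3 = {a, e, g, h}  B4 = {a, d, e, g}  B5 = {b, d, e, g}  B6 = {b, d, e, i}
Tree: B1–B2, B2–B3, B3–B4, B4–B5, B5–B6
Each bag holds 4 vertices, so the decomposition has width 3, which upper-bounds the treewidth. For the lower bound: the 4 vertex sets {c,f,h}, {a}, {g}, {b,d,e,i} are disjoint, each induces a connected subgraph, and every pair is joined by at least one edge of G. Contracting each set to a single vertex therefore yields K_{4} as a minor, and since treewidth is minor-monotone, tw(G) ≥ tw(K_{4}) = 3. Hence tw(G) = 3 exactly.

3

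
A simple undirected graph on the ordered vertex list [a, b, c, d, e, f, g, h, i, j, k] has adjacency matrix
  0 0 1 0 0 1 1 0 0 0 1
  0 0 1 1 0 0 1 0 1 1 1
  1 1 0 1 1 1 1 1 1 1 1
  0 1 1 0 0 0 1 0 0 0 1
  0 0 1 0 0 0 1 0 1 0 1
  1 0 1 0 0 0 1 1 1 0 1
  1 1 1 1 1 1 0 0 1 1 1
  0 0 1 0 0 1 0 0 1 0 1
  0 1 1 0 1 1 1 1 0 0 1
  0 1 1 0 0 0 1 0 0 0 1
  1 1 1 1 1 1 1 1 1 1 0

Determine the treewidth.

4

A width-4 tree decomposition is:
Bags: B1 = {c, f, g, i, k}  B2 = {c, f, h, i, k}  B3 = {c, e, g, i, k}  B4 = {b, c, g, i, k}  B5 = {a, c, f, g, k}  B6 = {b, c, d, g, k}  B7 = {b, c, g, j, k}
Tree: B1–B2, B1–B3, B1–B4, B1–B5, B4–B6, B6–B7
The largest bag has 5 vertices, giving width 4; this decomposition certifies tw(G) ≤ 4. On the other hand G contains the 5-clique {a, c, f, g, k}. A clique must lie in a single bag of any decomposition, so no decomposition can have width below 4. Hence tw(G) = 4 exactly.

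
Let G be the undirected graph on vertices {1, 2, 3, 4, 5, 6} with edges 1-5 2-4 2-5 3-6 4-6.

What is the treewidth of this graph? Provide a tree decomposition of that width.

Treewidth 1.
Bags: B1 = {1, 5}  B2 = {2, 5}  B3 = {2, 4}  B4 = {4, 6}  B5 = {3, 6}
Tree: B1–B2, B2–B3, B3–B4, B4–B5

The largest bag has 2 vertices, giving width 1; this decomposition certifies tw(G) ≤ 1. Any graph with an edge has treewidth ≥ 1, and G has the edge 1–5. Combining the bounds, tw(G) = 1.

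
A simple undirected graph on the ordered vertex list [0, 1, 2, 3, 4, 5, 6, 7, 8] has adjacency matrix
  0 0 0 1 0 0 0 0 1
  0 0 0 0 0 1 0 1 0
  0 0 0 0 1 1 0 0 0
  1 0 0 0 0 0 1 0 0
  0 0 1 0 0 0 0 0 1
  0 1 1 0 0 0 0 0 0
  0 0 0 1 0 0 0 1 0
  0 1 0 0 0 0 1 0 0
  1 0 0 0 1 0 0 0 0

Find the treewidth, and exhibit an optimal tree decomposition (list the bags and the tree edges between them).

Treewidth 2.
Bags: B1 = {2, 4, 8}  B2 = {2, 5, 8}  B3 = {1, 5, 8}  B4 = {1, 7, 8}  B5 = {6, 7, 8}  B6 = {3, 6, 8}  B7 = {0, 3, 8}
Tree: B1–B2, B2–B3, B3–B4, B4–B5, B5–B6, B6–B7

Every bag has size at most 3, so the width is 3 − 1 = 2 and tw(G) ≤ 2. For the lower bound, G contains the cycle 8–4–2–5–1–7–6–3–0–8, so G is not a forest; only forests have treewidth ≤ 1, hence tw(G) ≥ 2. Hence tw(G) = 2 exactly.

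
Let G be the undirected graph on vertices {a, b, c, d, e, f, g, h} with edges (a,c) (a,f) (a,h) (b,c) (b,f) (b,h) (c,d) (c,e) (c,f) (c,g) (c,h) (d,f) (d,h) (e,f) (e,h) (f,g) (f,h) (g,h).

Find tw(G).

A width-3 tree decomposition is:
Bags: B1 = {c, f, g, h}  B2 = {b, c, f, h}  B3 = {c, e, f, h}  B4 = {c, d, f, h}  B5 = {a, c, f, h}
Tree: B1–B2, B2–B3, B1–B4, B1–B5
Every bag has size at most 4, so the width is 4 − 1 = 3 and tw(G) ≤ 3. For the lower bound, the 4 vertices {c, d, f, h} are pairwise adjacent, and any tree decomposition puts a clique entirely inside one bag — forcing width ≥ 3. Combining the bounds, tw(G) = 3.

3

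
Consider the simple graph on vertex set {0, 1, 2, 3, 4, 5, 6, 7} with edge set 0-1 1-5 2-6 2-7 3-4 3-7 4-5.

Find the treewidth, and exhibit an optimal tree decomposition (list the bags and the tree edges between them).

Treewidth 1.
One such decomposition:
Bags: B1 = {2, 6}  B2 = {2, 7}  B3 = {3, 7}  B4 = {3, 4}  B5 = {4, 5}  B6 = {1, 5}  B7 = {0, 1}
Tree: B1–B2, B2–B3, B3–B4, B4–B5, B5–B6, B6–B7

The largest bag has 2 vertices, giving width 1; this decomposition certifies tw(G) ≤ 1. Any graph with an edge has treewidth ≥ 1, and G has the edge 6–2. Therefore the treewidth is 1.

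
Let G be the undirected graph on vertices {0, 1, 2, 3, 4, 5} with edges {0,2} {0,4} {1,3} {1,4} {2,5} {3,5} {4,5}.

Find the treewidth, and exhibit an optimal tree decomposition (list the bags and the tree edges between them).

Treewidth 2.
Bags: B1 = {0, 2, 4}  B2 = {2, 4, 5}  B3 = {1, 4, 5}  B4 = {1, 3, 5}
Tree: B1–B2, B2–B3, B3–B4

Every bag has size at most 3, so the width is 3 − 1 = 2 and tw(G) ≤ 2. For the lower bound, G contains the cycle 0–2–5–4–0, so G is not a forest; only forests have treewidth ≤ 1, hence tw(G) ≥ 2. Therefore the treewidth is 2.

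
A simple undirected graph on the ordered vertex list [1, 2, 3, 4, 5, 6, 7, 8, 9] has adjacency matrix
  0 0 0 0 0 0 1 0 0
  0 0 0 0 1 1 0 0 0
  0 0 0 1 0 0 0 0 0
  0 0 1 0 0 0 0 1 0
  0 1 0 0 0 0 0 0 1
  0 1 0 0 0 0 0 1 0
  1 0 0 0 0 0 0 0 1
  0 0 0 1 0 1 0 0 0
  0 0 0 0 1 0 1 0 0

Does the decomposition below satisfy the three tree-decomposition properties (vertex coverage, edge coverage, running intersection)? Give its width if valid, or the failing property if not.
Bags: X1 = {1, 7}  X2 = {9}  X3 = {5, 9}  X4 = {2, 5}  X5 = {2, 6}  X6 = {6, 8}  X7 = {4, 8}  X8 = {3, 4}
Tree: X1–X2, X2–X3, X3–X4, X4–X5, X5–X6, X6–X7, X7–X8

A tree decomposition must satisfy three properties: every vertex lies in some bag; for every edge, both endpoints lie together in some bag; and for every vertex, the bags containing it form a connected subtree. Here edge (7,9) lies in no bag, so the decomposition is invalid.

No — edge (7,9) lies in no bag.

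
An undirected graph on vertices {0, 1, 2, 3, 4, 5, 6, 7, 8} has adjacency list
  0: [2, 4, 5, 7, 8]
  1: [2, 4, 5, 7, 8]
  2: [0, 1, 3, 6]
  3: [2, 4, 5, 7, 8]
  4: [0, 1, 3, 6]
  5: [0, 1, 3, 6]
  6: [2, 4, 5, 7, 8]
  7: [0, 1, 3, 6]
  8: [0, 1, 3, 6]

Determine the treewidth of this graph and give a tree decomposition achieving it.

Treewidth 4.
One optimal decomposition is:
Bags: B1 = {0, 1, 3, 4, 6}  B2 = {0, 1, 3, 6, 8}  B3 = {0, 1, 2, 3, 6}  B4 = {0, 1, 3, 6, 7}  B5 = {0, 1, 3, 5, 6}
Tree: B1–B2, B2–B3, B3–B4, B4–B5

Every bag has size at most 5, so the width is 5 − 1 = 4 and tw(G) ≤ 4. For the lower bound: the 5 vertex sets {4,6}, {0,8}, {2,3}, {1}, {7} are disjoint, each induces a connected subgraph, and every pair is joined by at least one edge of G. Contracting each set to a single vertex therefore yields K_{5} as a minor, and since treewidth is minor-monotone, tw(G) ≥ tw(K_{5}) = 4. The upper and lower bounds meet at 4, so that is the treewidth.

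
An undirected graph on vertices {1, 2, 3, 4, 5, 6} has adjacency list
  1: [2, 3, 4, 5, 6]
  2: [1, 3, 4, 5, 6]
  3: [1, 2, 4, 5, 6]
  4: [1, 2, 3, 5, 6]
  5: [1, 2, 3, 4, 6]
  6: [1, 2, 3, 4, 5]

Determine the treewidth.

A width-5 tree decomposition is:
Bags: B1 = {1, 2, 3, 4, 5, 6}
Tree: (single bag)
With just one bag of size 6, the width is 6 − 1 = 5, so tw(G) ≤ 5. On the other hand G contains the 6-clique {1, 2, 3, 4, 5, 6}. A clique must lie in a single bag of any decomposition, so no decomposition can have width below 5. Hence tw(G) = 5 exactly.

5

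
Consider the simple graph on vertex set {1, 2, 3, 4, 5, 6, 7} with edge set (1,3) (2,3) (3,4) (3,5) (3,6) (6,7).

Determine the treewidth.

1

A width-1 tree decomposition is:
Bags: B1 = {3, 6}  B2 = {2, 3}  B3 = {1, 3}  B4 = {6, 7}  B5 = {3, 4}  B6 = {3, 5}
Tree: B1–B2, B2–B3, B1–B4, B1–B5, B5–B6
Every bag has size at most 2, so the width is 2 − 1 = 1 and tw(G) ≤ 1. Since G has at least one edge (e.g. 3–6), it is not an edgeless graph, so tw(G) ≥ 1. Combining the bounds, tw(G) = 1.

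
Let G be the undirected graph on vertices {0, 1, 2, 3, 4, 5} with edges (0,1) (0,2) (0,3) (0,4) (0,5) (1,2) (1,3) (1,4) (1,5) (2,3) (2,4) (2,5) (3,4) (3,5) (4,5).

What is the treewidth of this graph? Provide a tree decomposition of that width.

Treewidth 5.
One optimal decomposition is:
Bags: B1 = {0, 1, 2, 3, 4, 5}
Tree: (single bag)

With just one bag of size 6, the width is 6 − 1 = 5, so tw(G) ≤ 5. Conversely, {0, 1, 2, 3, 4, 5} is a clique of size 6, and the vertices of any clique must share a bag in every tree decomposition; so some bag has ≥ 6 vertices and tw(G) ≥ 5. Therefore the treewidth is 5.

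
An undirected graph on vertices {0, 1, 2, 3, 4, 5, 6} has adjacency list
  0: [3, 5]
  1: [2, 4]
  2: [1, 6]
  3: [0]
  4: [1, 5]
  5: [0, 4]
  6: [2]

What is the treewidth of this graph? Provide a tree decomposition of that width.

The largest bag has 2 vertices, giving width 1; this decomposition certifies tw(G) ≤ 1. Any graph with an edge has treewidth ≥ 1, and G has the edge 6–2. The upper and lower bounds meet at 1, so that is the treewidth.

Treewidth 1.
One optimal decomposition is:
Bags: B1 = {2, 6}  B2 = {1, 2}  B3 = {1, 4}  B4 = {4, 5}  B5 = {0, 5}  B6 = {0, 3}
Tree: B1–B2, B2–B3, B3–B4, B4–B5, B5–B6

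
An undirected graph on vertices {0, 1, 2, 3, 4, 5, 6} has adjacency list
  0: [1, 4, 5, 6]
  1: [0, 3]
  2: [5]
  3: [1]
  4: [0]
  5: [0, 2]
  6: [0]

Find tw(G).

1

A width-1 tree decomposition is:
Bags: B1 = {0, 1}  B2 = {0, 6}  B3 = {1, 3}  B4 = {0, 5}  B5 = {2, 5}  B6 = {0, 4}
Tree: B1–B2, B1–B3, B1–B4, B4–B5, B1–B6
Every bag has size at most 2, so the width is 2 − 1 = 1 and tw(G) ≤ 1. Any graph with an edge has treewidth ≥ 1, and G has the edge 0–1. The upper and lower bounds meet at 1, so that is the treewidth.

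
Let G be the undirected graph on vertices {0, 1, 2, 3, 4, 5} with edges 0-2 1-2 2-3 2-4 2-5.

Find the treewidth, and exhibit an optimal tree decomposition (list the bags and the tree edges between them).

The largest bag has 2 vertices, giving width 1; this decomposition certifies tw(G) ≤ 1. Since G has at least one edge (e.g. 0–2), it is not an edgeless graph, so tw(G) ≥ 1. Combining the bounds, tw(G) = 1.

Treewidth 1.
One optimal decomposition is:
Bags: B1 = {0, 2}  B2 = {2, 4}  B3 = {2, 5}  B4 = {1, 2}  B5 = {2, 3}
Tree: B1–B2, B2–B3, B1–B4, B3–B5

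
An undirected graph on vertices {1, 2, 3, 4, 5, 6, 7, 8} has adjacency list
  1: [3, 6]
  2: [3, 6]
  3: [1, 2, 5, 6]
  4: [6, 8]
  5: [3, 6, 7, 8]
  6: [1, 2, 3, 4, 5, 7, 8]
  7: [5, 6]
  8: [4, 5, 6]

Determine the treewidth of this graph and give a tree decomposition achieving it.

Treewidth 2.
One such decomposition:
Bags: B1 = {3, 5, 6}  B2 = {5, 6, 7}  B3 = {5, 6, 8}  B4 = {2, 3, 6}  B5 = {4, 6, 8}  B6 = {1, 3, 6}
Tree: B1–B2, B2–B3, B1–B4, B3–B5, B1–B6

The largest bag has 3 vertices, giving width 2; this decomposition certifies tw(G) ≤ 2. On the other hand G contains the 3-clique {4, 6, 8}. A clique must lie in a single bag of any decomposition, so no decomposition can have width below 2. Combining the bounds, tw(G) = 2.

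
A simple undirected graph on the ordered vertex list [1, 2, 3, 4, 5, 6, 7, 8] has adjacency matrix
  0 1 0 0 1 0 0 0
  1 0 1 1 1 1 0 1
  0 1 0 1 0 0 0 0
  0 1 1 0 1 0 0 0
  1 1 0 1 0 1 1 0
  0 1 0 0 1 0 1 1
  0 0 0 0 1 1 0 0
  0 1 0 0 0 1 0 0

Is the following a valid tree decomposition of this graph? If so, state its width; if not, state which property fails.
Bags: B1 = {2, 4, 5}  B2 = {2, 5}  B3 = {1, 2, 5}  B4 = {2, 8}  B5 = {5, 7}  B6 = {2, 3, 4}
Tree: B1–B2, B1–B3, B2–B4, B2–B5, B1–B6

A tree decomposition must satisfy three properties: every vertex lies in some bag; for every edge, both endpoints lie together in some bag; and for every vertex, the bags containing it form a connected subtree. Here vertex 6 appears in no bag, so the decomposition is invalid.

No — vertex 6 appears in no bag.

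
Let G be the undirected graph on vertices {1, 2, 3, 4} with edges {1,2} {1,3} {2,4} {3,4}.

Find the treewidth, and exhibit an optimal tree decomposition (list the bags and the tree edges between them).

Each bag holds 3 vertices, so the decomposition has width 2, which upper-bounds the treewidth. Since 2–4–3–1–2 is a cycle in G, G is not acyclic. Forests are exactly the graphs of treewidth ≤ 1, so tw(G) ≥ 2. Hence tw(G) = 2 exactly.

Treewidth 2.
Bags: B1 = {2, 3, 4}  B2 = {1, 2, 3}
Tree: B1–B2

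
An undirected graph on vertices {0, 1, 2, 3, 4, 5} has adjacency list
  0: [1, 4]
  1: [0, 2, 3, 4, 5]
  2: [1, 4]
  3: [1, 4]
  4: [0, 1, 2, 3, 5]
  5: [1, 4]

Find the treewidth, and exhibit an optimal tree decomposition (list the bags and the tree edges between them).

Treewidth 2.
One such decomposition:
Bags: B1 = {0, 1, 4}  B2 = {1, 3, 4}  B3 = {1, 2, 4}  B4 = {1, 4, 5}
Tree: B1–B2, B2–B3, B3–B4

Every bag has size at most 3, so the width is 3 − 1 = 2 and tw(G) ≤ 2. On the other hand G contains the 3-clique {0, 1, 4}. A clique must lie in a single bag of any decomposition, so no decomposition can have width below 2. Combining the bounds, tw(G) = 2.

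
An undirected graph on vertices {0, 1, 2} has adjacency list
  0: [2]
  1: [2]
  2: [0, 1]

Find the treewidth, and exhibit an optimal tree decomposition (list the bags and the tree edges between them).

Treewidth 1.
Bags: B1 = {0, 2}  B2 = {1, 2}
Tree: B1–B2

The largest bag has 2 vertices, giving width 1; this decomposition certifies tw(G) ≤ 1. Any graph with an edge has treewidth ≥ 1, and G has the edge 2–0. Therefore the treewidth is 1.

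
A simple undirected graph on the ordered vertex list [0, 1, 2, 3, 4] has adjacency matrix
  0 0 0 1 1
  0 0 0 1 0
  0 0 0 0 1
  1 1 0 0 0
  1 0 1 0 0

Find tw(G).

1

A width-1 tree decomposition is:
Bags: B1 = {2, 4}  B2 = {0, 4}  B3 = {0, 3}  B4 = {1, 3}
Tree: B1–B2, B2–B3, B3–B4
The largest bag has 2 vertices, giving width 1; this decomposition certifies tw(G) ≤ 1. Any graph with an edge has treewidth ≥ 1, and G has the edge 2–4. The upper and lower bounds meet at 1, so that is the treewidth.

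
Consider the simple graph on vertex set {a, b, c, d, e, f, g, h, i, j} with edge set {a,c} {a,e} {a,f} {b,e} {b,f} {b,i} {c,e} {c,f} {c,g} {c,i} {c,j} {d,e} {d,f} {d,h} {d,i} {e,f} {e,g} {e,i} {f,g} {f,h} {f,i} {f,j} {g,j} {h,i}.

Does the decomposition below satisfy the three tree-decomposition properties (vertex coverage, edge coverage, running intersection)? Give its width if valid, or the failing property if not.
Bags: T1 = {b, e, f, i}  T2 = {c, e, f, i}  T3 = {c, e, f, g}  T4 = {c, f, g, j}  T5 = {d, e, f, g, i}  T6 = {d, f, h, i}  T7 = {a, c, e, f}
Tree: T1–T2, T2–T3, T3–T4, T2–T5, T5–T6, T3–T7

No — bags containing vertex g are not connected in the tree.

A tree decomposition must satisfy three properties: every vertex lies in some bag; for every edge, both endpoints lie together in some bag; and for every vertex, the bags containing it form a connected subtree. Here bags containing vertex g are not connected in the tree, so the decomposition is invalid.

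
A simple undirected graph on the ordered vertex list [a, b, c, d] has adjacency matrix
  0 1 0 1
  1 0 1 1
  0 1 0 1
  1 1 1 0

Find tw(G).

A width-2 tree decomposition is:
Bags: B1 = {b, c, d}  B2 = {a, b, d}
Tree: B1–B2
Every bag has size at most 3, so the width is 3 − 1 = 2 and tw(G) ≤ 2. On the other hand G contains the 3-clique {b, c, d}. A clique must lie in a single bag of any decomposition, so no decomposition can have width below 2. Combining the bounds, tw(G) = 2.

2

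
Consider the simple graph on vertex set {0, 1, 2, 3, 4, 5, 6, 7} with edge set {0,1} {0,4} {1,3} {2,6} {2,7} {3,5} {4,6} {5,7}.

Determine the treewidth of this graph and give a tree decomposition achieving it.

Each bag holds 3 vertices, so the decomposition has width 2, which upper-bounds the treewidth. The edges 5–7–2–6–4–0–1–3–5 form a cycle, so G is not a tree and its treewidth is at least 2. Hence tw(G) = 2 exactly.

Treewidth 2.
One such decomposition:
Bags: B1 = {2, 5, 7}  B2 = {2, 5, 6}  B3 = {4, 5, 6}  B4 = {0, 4, 5}  B5 = {0, 1, 5}  B6 = {1, 3, 5}
Tree: B1–B2, B2–B3, B3–B4, B4–B5, B5–B6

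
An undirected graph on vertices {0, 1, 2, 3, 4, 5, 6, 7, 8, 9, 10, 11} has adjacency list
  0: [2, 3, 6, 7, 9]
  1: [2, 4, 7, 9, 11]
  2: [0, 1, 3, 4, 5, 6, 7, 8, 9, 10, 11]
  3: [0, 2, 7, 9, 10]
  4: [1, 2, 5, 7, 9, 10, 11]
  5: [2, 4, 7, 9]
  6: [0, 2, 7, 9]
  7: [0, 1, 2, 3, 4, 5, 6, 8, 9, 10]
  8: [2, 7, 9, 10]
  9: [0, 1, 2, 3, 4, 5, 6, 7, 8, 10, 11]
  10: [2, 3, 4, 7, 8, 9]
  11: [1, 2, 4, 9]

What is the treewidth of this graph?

A width-4 tree decomposition is:
Bags: B1 = {2, 7, 8, 9, 10}  B2 = {2, 3, 7, 9, 10}  B3 = {2, 4, 7, 9, 10}  B4 = {1, 2, 4, 7, 9}  B5 = {2, 4, 5, 7, 9}  B6 = {0, 2, 3, 7, 9}  B7 = {1, 2, 4, 9, 11}  B8 = {0, 2, 6, 7, 9}
Tree: B1–B2, B1–B3, B3–B4, B4–B5, B2–B6, B4–B7, B6–B8
Every bag has size at most 5, so the width is 5 − 1 = 4 and tw(G) ≤ 4. On the other hand G contains the 5-clique {1, 2, 4, 9, 11}. A clique must lie in a single bag of any decomposition, so no decomposition can have width below 4. Therefore the treewidth is 4.

4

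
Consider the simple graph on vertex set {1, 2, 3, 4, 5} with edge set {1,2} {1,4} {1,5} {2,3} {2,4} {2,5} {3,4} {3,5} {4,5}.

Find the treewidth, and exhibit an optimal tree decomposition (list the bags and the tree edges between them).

Every bag has size at most 4, so the width is 4 − 1 = 3 and tw(G) ≤ 3. For the lower bound, the 4 vertices {1, 2, 4, 5} are pairwise adjacent, and any tree decomposition puts a clique entirely inside one bag — forcing width ≥ 3. Hence tw(G) = 3 exactly.

Treewidth 3.
One such decomposition:
Bags: B1 = {1, 2, 4, 5}  B2 = {2, 3, 4, 5}
Tree: B1–B2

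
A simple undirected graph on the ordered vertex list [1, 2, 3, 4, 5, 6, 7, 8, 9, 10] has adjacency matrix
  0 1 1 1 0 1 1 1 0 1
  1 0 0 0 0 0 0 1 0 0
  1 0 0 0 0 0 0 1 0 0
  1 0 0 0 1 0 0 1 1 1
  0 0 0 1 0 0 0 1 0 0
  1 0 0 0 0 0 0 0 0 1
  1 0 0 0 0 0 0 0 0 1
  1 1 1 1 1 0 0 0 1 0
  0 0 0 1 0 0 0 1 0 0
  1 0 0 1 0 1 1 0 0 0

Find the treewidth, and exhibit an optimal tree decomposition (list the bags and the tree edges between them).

Each bag holds 3 vertices, so the decomposition has width 2, which upper-bounds the treewidth. On the other hand G contains the 3-clique {1, 2, 8}. A clique must lie in a single bag of any decomposition, so no decomposition can have width below 2. The upper and lower bounds meet at 2, so that is the treewidth.

Treewidth 2.
One such decomposition:
Bags: B1 = {1, 4, 8}  B2 = {4, 8, 9}  B3 = {1, 2, 8}  B4 = {1, 4, 10}  B5 = {1, 7, 10}  B6 = {4, 5, 8}  B7 = {1, 6, 10}  B8 = {1, 3, 8}
Tree: B1–B2, B1–B3, B1–B4, B4–B5, B2–B6, B5–B7, B3–B8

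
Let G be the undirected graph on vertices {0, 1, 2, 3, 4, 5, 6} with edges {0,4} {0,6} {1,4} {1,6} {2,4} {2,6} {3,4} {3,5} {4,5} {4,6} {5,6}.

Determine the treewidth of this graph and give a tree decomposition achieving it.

The largest bag has 3 vertices, giving width 2; this decomposition certifies tw(G) ≤ 2. For the lower bound, the 3 vertices {3, 4, 5} are pairwise adjacent, and any tree decomposition puts a clique entirely inside one bag — forcing width ≥ 2. Therefore the treewidth is 2.

Treewidth 2.
Bags: B1 = {4, 5, 6}  B2 = {0, 4, 6}  B3 = {1, 4, 6}  B4 = {2, 4, 6}  B5 = {3, 4, 5}
Tree: B1–B2, B2–B3, B2–B4, B1–B5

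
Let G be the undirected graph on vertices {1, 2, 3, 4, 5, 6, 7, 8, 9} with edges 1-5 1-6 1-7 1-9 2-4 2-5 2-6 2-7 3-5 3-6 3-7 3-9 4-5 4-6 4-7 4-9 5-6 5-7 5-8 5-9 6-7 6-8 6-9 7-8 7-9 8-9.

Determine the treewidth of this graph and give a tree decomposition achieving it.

Every bag has size at most 5, so the width is 5 − 1 = 4 and tw(G) ≤ 4. Conversely, {5, 6, 7, 8, 9} is a clique of size 5, and the vertices of any clique must share a bag in every tree decomposition; so some bag has ≥ 5 vertices and tw(G) ≥ 4. Hence tw(G) = 4 exactly.

Treewidth 4.
One optimal decomposition is:
Bags: B1 = {4, 5, 6, 7, 9}  B2 = {3, 5, 6, 7, 9}  B3 = {2, 4, 5, 6, 7}  B4 = {5, 6, 7, 8, 9}  B5 = {1, 5, 6, 7, 9}
Tree: B1–B2, B1–B3, B2–B4, B4–B5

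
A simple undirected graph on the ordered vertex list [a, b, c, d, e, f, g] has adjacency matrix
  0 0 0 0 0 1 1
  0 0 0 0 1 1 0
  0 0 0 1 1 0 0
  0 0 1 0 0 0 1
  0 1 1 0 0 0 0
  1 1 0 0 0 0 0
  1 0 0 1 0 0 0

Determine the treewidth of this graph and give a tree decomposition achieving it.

Treewidth 2.
Bags: B1 = {b, c, e}  B2 = {b, c, d}  B3 = {b, d, g}  B4 = {a, b, g}  B5 = {a, b, f}
Tree: B1–B2, B2–B3, B3–B4, B4–B5

The largest bag has 3 vertices, giving width 2; this decomposition certifies tw(G) ≤ 2. The edges b–e–c–d–g–a–f–b form a cycle, so G is not a tree and its treewidth is at least 2. Hence tw(G) = 2 exactly.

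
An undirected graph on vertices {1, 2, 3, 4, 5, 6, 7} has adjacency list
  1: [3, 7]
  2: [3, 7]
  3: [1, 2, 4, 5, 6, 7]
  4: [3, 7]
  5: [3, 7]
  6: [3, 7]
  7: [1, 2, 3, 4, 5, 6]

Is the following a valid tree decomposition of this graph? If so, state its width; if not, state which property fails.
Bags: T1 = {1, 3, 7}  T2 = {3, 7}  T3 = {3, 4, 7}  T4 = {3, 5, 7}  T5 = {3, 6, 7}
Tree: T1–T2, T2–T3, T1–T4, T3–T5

A tree decomposition must satisfy three properties: every vertex lies in some bag; for every edge, both endpoints lie together in some bag; and for every vertex, the bags containing it form a connected subtree. Here vertex 2 appears in no bag, so the decomposition is invalid.

No — vertex 2 appears in no bag.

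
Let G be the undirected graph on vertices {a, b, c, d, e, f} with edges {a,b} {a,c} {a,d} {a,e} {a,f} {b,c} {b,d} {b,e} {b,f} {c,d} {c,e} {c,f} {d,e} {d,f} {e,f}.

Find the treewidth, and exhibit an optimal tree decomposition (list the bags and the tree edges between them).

With just one bag of size 6, the width is 6 − 1 = 5, so tw(G) ≤ 5. On the other hand G contains the 6-clique {a, b, c, d, e, f}. A clique must lie in a single bag of any decomposition, so no decomposition can have width below 5. Hence tw(G) = 5 exactly.

Treewidth 5.
Bags: B1 = {a, b, c, d, e, f}
Tree: (single bag)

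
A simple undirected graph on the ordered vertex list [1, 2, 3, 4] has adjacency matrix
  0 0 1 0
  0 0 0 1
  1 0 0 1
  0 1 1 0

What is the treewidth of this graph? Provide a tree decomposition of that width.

Treewidth 1.
One such decomposition:
Bags: B1 = {1, 3}  B2 = {3, 4}  B3 = {2, 4}
Tree: B1–B2, B2–B3

The largest bag has 2 vertices, giving width 1; this decomposition certifies tw(G) ≤ 1. G has an edge, so its treewidth is at least 1. Hence tw(G) = 1 exactly.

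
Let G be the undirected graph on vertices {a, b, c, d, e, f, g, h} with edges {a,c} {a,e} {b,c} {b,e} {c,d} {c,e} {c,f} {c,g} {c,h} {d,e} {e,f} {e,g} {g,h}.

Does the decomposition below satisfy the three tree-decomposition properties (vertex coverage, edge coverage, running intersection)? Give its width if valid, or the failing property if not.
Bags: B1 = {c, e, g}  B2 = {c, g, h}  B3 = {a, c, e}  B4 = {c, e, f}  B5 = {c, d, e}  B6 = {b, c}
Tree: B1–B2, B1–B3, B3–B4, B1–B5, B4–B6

No — edge (e,b) lies in no bag.

A tree decomposition must satisfy three properties: every vertex lies in some bag; for every edge, both endpoints lie together in some bag; and for every vertex, the bags containing it form a connected subtree. Here edge (e,b) lies in no bag, so the decomposition is invalid.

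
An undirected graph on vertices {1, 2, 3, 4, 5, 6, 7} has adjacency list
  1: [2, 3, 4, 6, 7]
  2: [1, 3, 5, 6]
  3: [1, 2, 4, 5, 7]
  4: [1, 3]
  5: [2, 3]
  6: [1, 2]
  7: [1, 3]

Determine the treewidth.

A width-2 tree decomposition is:
Bags: B1 = {1, 3, 7}  B2 = {1, 3, 4}  B3 = {1, 2, 3}  B4 = {1, 2, 6}  B5 = {2, 3, 5}
Tree: B1–B2, B1–B3, B3–B4, B3–B5
The largest bag has 3 vertices, giving width 2; this decomposition certifies tw(G) ≤ 2. For the lower bound, the 3 vertices {1, 2, 3} are pairwise adjacent, and any tree decomposition puts a clique entirely inside one bag — forcing width ≥ 2. Therefore the treewidth is 2.

2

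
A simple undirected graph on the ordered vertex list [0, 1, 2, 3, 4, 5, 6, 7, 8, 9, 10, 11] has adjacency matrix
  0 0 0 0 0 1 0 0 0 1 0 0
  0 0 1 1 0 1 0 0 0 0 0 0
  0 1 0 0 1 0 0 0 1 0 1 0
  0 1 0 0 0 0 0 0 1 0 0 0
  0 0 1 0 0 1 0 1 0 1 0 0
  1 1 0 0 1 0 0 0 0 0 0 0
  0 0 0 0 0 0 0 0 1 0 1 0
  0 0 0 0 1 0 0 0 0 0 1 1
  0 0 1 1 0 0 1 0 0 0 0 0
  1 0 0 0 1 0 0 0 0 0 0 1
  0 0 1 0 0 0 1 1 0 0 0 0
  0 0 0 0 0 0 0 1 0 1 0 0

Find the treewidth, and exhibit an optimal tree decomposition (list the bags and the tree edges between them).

Treewidth 3.
One such decomposition:
Bags: B1 = {0, 7, 9, 11}  B2 = {0, 4, 7, 9}  B3 = {0, 4, 5, 7}  B4 = {4, 5, 7, 10}  B5 = {2, 4, 5, 10}  B6 = {1, 2, 5, 10}  B7 = {1, 2, 6, 10}  B8 = {1, 2, 6, 8}  B9 = {1, 3, 6, 8}
Tree: B1–B2, B2–B3, B3–B4, B4–B5, B5–B6, B6–B7, B7–B8, B8–B9

Every bag has size at most 4, so the width is 4 − 1 = 3 and tw(G) ≤ 3. For the lower bound: the 4 vertex sets {0,9,11}, {7}, {4}, {1,2,5,10} are disjoint, each induces a connected subgraph, and every pair is joined by at least one edge of G. Contracting each set to a single vertex therefore yields K_{4} as a minor, and since treewidth is minor-monotone, tw(G) ≥ tw(K_{4}) = 3. Hence tw(G) = 3 exactly.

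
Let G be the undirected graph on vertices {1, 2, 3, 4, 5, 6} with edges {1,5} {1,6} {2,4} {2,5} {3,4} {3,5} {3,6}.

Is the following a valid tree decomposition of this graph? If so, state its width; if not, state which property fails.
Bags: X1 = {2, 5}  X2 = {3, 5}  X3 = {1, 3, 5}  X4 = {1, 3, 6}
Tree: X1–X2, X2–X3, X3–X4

A tree decomposition must satisfy three properties: every vertex lies in some bag; for every edge, both endpoints lie together in some bag; and for every vertex, the bags containing it form a connected subtree. Here vertex 4 appears in no bag, so the decomposition is invalid.

No — vertex 4 appears in no bag.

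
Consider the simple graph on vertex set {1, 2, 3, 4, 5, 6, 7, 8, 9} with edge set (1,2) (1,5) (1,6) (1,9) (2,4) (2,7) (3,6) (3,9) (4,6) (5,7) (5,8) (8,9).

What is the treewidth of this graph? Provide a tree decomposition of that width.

Treewidth 3.
One such decomposition:
Bags: B1 = {2, 5, 7, 8}  B2 = {1, 2, 5, 8}  B3 = {1, 2, 8, 9}  B4 = {1, 2, 4, 9}  B5 = {1, 4, 6, 9}  B6 = {3, 4, 6, 9}
Tree: B1–B2, B2–B3, B3–B4, B4–B5, B5–B6

Every bag has size at most 4, so the width is 4 − 1 = 3 and tw(G) ≤ 3. For the lower bound: the 4 vertex sets {5,7,8}, {2}, {1}, {3,4,6,9} are disjoint, each induces a connected subgraph, and every pair is joined by at least one edge of G. Contracting each set to a single vertex therefore yields K_{4} as a minor, and since treewidth is minor-monotone, tw(G) ≥ tw(K_{4}) = 3. The upper and lower bounds meet at 3, so that is the treewidth.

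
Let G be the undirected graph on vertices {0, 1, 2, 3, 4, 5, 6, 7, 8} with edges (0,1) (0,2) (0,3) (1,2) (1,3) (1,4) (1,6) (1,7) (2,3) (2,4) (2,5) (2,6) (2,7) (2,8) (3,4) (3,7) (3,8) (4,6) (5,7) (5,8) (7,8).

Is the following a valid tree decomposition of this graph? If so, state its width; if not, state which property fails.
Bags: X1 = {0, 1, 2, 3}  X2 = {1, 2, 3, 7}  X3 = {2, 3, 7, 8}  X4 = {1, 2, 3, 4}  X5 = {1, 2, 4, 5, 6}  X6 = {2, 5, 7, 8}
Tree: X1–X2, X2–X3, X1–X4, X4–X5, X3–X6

A tree decomposition must satisfy three properties: every vertex lies in some bag; for every edge, both endpoints lie together in some bag; and for every vertex, the bags containing it form a connected subtree. Here bags containing vertex 5 are not connected in the tree, so the decomposition is invalid.

No — bags containing vertex 5 are not connected in the tree.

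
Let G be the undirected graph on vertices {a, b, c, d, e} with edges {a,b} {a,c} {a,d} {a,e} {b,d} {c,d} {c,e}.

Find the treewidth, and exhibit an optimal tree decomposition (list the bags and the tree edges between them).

Treewidth 2.
One such decomposition:
Bags: B1 = {a, c, d}  B2 = {a, c, e}  B3 = {a, b, d}
Tree: B1–B2, B1–B3

Every bag has size at most 3, so the width is 3 − 1 = 2 and tw(G) ≤ 2. For the lower bound, the 3 vertices {a, c, d} are pairwise adjacent, and any tree decomposition puts a clique entirely inside one bag — forcing width ≥ 2. Combining the bounds, tw(G) = 2.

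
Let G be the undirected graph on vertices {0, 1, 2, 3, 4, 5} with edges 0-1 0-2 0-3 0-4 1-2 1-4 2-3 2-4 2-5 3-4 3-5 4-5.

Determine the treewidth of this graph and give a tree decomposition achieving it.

Every bag has size at most 4, so the width is 4 − 1 = 3 and tw(G) ≤ 3. On the other hand G contains the 4-clique {0, 1, 2, 4}. A clique must lie in a single bag of any decomposition, so no decomposition can have width below 3. Combining the bounds, tw(G) = 3.

Treewidth 3.
Bags: B1 = {2, 3, 4, 5}  B2 = {0, 2, 3, 4}  B3 = {0, 1, 2, 4}
Tree: B1–B2, B2–B3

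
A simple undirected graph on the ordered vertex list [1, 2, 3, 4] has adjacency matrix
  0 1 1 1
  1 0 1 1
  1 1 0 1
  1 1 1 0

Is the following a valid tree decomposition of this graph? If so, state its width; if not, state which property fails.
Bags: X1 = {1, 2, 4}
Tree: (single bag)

No — vertex 3 appears in no bag.

A tree decomposition must satisfy three properties: every vertex lies in some bag; for every edge, both endpoints lie together in some bag; and for every vertex, the bags containing it form a connected subtree. Here vertex 3 appears in no bag, so the decomposition is invalid.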